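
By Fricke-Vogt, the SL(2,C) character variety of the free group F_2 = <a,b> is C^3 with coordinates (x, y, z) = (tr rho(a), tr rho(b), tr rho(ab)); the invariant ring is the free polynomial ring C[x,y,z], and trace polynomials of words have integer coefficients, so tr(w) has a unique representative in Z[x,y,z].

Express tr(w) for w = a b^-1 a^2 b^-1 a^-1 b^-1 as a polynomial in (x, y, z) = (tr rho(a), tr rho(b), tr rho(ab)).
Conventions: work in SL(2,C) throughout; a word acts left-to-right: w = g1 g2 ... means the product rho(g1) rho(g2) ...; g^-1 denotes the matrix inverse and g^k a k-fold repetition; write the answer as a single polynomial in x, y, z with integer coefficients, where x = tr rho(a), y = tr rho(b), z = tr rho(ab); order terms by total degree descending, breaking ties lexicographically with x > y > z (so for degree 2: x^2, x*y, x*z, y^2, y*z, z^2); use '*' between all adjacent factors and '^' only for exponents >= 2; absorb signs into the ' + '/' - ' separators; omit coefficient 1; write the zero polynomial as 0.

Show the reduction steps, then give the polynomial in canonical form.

trace(a^2) = trace(a) trace(a) - trace(1) = x^2 - 2
trace(a^2 b) = trace(a) trace(b a) - trace(b) = x*z - y
trace(a b^-1 a) = trace(a^2) trace(b) - trace(a^2 b) = x^2*y - x*z - y
and trace(a b a b) = trace(a b) trace(a b) - trace(1) = z^2 - 2
and trace(a b^-1 a b) = trace(a b a) trace(b) - trace(a b a b) = x*y*z - y^2 - z^2 + 2
trace(b^-1 a b^-1 a) = trace(a b^-1 a) trace(b) - trace(a b^-1 a b) = x^2*y^2 - 2*x*y*z + z^2 - 2
and trace(a^3) = trace(a) trace(a^2) - trace(a) = x^3 - 3*x
trace(a^3 b) = trace(a) trace(b a^2) - trace(b a) = x^2*z - x*y - z
next, trace(a b^-1 a^2) = trace(a^3) trace(b) - trace(a^3 b) = x^3*y - x^2*z - 2*x*y + z
trace(a^2 b a^2) = trace(a) trace(a^2 b a) - trace(a^2 b) = x^3*z - x^2*y - 2*x*z + y
trace(b a b) = trace(b) trace(a b) - trace(a) = y*z - x
and trace(b a^2 b a) = trace(a) trace(b a b a) - trace(b a b) = x*z^2 - y*z - x
and trace(b^2) = trace(b) trace(b) - trace(1) = y^2 - 2
trace(b a^2 b) = trace(a) trace(b^2 a) - trace(b^2) = x*y*z - x^2 - y^2 + 2
and trace(a^2 b a^2 b) = trace(a) trace(b a^2 b a) - trace(b a^2 b) = x^2*z^2 - 2*x*y*z + y^2 - 2
trace(a b^-1 a^2 b a) = trace(a^2 b a^2) trace(b) - trace(a^2 b a^2 b) = x^3*y*z - x^2*y^2 - x^2*z^2 + 2
trace(a^2 b a b a) = trace(a) trace(b a b a^2) - trace(b a b a) = x^2*z^2 - x*y*z - x^2 - z^2 + 2
next, trace(b a b a b a) = trace(a b) trace(a b a b) - trace(a^-1 b^-1) = z^3 - 3*z
and trace(b a b a b) = trace(b) trace(a b a b) - trace(a b a) = y*z^2 - x*z - y
next, trace(a^2 b a b a b) = trace(a) trace(b a b a b a) - trace(b a b a b) = x*z^3 - y*z^2 - 2*x*z + y
trace(a b^-1 a^2 b a b) = trace(a^2 b a b a) trace(b) - trace(a^2 b a b a b) = x^2*y*z^2 - x*y^2*z - x*z^3 - x^2*y + 2*x*z + y
trace(b^-1 a b^-1 a^2 b a) = trace(a b^-1 a^2 b a) trace(b) - trace(a b^-1 a^2 b a b) = x^3*y^2*z - x^2*y^3 - 2*x^2*y*z^2 + x*y^2*z + x*z^3 + x^2*y - 2*x*z + y
trace(a^-1 b^-1 a b^-1 a^2 b) = trace(b^-1 a b^-1 a^2 b) trace(a) - trace(b^-1 a b^-1 a^2 b a) = -x^3*y^2*z + x^4*y + x^2*y^3 + 2*x^2*y*z^2 - x^3*z - x*y^2*z - x*z^3 - 3*x^2*y + 3*x*z - y
and trace(a b^-1 a^2 b^-1 a^-1 b^-1) = trace(a^-1 b^-1 a b^-1 a^2) trace(b) - trace(a^-1 b^-1 a b^-1 a^2 b) = x^3*y^2*z - x^4*y - 2*x^2*y*z^2 + x^3*z - x*y^2*z + x*z^3 + 3*x^2*y + y*z^2 - 3*x*z - y

x^3*y^2*z - x^4*y - 2*x^2*y*z^2 + x^3*z - x*y^2*z + x*z^3 + 3*x^2*y + y*z^2 - 3*x*z - y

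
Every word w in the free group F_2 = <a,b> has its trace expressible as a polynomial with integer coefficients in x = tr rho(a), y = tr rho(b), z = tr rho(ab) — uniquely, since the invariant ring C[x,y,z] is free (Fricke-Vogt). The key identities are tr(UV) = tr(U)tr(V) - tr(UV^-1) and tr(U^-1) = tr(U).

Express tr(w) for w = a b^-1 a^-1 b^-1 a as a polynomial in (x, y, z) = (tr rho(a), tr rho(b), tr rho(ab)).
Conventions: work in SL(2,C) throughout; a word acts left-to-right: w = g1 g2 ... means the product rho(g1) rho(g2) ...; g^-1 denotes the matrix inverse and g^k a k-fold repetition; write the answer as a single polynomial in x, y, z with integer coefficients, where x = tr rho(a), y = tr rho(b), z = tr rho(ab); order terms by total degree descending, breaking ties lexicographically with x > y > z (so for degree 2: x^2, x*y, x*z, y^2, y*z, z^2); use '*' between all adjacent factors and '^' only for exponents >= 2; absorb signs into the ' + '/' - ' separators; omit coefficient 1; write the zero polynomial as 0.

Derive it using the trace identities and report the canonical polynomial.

tr(b^-1 a) = tr(a) tr(b) - tr(a b)   [inverse elimination on b] = x*y - z
tr(b^2 a) = tr(b) tr(a b) - tr(a)   [square of b] = y*z - x
tr(b^2) = tr(b) tr(b) - tr(1)   [square of b] = y^2 - 2
tr(b a^2 b) = tr(a) tr(b^2 a) - tr(b^2)   [square of a] = x*y*z - x^2 - y^2 + 2
tr(b a b a) = tr(b a) tr(b a) - tr(1)   [split at a repeated b] = z^2 - 2
tr(b a^2 b a) = tr(a) tr(b a b a) - tr(b a b)   [square of a] = x*z^2 - y*z - x
tr(a^2 b a^-1 b) = tr(b a^2 b) tr(a) - tr(b a^2 b a)   [inverse elimination on a] = x^2*y*z - x^3 - x*y^2 - x*z^2 + y*z + 3*x
tr(a^-1 b^-1 a^2 b) = tr(a^2 b a^-1) tr(b) - tr(a^2 b a^-1 b)   [inverse elimination on b] = -x^2*y*z + x^3 + x*y^2 + x*z^2 - 3*x
tr(a b^-1 a^-1 b^-1 a) = tr(a^-1 b^-1 a^2) tr(b) - tr(a^-1 b^-1 a^2 b)   [inverse elimination on b] = x^2*y*z - x^3 - x*z^2 - y*z + 3*x

x^2*y*z - x^3 - x*z^2 - y*z + 3*x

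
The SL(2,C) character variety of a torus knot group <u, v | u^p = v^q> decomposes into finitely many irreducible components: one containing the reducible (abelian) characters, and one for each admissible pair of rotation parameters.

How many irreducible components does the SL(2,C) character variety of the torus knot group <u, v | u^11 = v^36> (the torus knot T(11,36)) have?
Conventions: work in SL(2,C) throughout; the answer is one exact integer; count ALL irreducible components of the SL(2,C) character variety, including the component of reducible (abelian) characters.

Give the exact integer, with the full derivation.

In the torus knot group T(11,36), u^11 = v^36 is central, so an irreducible representation sends it to +I or -I (Schur).
On an irreducible component, tr(u) is locked at 2*cos(pi*alpha/11) for some alpha in 1..10, and tr(v) at 2*cos(pi*beta/36) for some beta in 1..35.
Consistency of u^11 = (-1)^alpha I with v^36 = (-1)^beta I forces alpha = beta (mod 2).
Enumerate parity-matched pairs: 5*18 odd-odd plus 5*17 even-even gives 175.
components with irreducible characters: 175; plus the single component of reducible (abelian) characters: total 176.

176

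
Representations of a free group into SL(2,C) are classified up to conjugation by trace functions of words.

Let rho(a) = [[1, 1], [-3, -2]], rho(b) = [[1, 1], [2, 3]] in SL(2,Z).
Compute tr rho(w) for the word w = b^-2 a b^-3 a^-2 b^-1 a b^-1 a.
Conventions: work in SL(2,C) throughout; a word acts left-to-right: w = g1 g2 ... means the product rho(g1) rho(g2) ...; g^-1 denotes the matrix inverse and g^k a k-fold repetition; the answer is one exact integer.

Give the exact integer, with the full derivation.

652

rho(b^-1) = [[3, -1], [-2, 1]]
... * rho(b^-1) = [[3, -1], [-2, 1]]  ->  [[11, -4], [-8, 3]]
... * rho(a) = [[1, 1], [-3, -2]]  ->  [[23, 19], [-17, -14]]
... * rho(b^-1) = [[3, -1], [-2, 1]]  ->  [[31, -4], [-23, 3]]
... * rho(b^-1) = [[3, -1], [-2, 1]]  ->  [[101, -35], [-75, 26]]
... * rho(b^-1) = [[3, -1], [-2, 1]]  ->  [[373, -136], [-277, 101]]
... * rho(a^-1) = [[-2, -1], [3, 1]]  ->  [[-1154, -509], [857, 378]]
... * rho(a^-1) = [[-2, -1], [3, 1]]  ->  [[781, 645], [-580, -479]]
... * rho(b^-1) = [[3, -1], [-2, 1]]  ->  [[1053, -136], [-782, 101]]
... * rho(a) = [[1, 1], [-3, -2]]  ->  [[1461, 1325], [-1085, -984]]
... * rho(b^-1) = [[3, -1], [-2, 1]]  ->  [[1733, -136], [-1287, 101]]
... * rho(a) = [[1, 1], [-3, -2]]  ->  [[2141, 2005], [-1590, -1489]]
tr = 2141 + -1489 = 652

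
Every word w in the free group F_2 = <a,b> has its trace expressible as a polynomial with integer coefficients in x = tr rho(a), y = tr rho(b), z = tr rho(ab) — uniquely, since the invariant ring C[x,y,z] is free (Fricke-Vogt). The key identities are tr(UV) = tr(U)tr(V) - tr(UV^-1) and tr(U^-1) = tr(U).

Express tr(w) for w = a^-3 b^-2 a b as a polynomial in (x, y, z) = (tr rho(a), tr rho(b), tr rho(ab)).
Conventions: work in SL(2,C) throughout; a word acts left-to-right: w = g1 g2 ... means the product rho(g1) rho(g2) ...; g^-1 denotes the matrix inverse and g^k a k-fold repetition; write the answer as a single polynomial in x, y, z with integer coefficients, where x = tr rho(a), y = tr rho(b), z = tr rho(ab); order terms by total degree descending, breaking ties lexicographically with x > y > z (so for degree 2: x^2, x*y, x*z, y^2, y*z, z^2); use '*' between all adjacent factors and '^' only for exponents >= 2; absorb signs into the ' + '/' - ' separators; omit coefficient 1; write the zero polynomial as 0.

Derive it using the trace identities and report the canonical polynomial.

-x^3*y^2*z + x^4*y + x^2*y^3 + x^2*y*z^2 + x*y^2*z - 5*x^2*y - y^3 - y*z^2 + x*z + 3*y

use: trace(b a b) = trace(b)*trace(a b) - trace(a) = y*z - x
use: trace(b a b a) = trace(b a)*trace(b a) - trace(1) = z^2 - 2
trace(a b a^-1 b) = trace(b a b)*trace(a) - trace(b a b a) = x*y*z - x^2 - z^2 + 2
apply: trace(a b a^-1 b^-1) = trace(a b a^-1)*trace(b) - trace(a b a^-1 b) = -x*y*z + x^2 + y^2 + z^2 - 2
use: trace(b^-2 a b a^-1) = trace(a b a^-1 b^-1)*trace(b) - trace(a b a^-1) = -x*y^2*z + x^2*y + y^3 + y*z^2 - 3*y
use: trace(b^-1 a) = trace(a)*trace(b) - trace(a b) = x*y - z
apply: trace(a^-2 b^-2 a b) = trace(b^-2 a b a^-1)*trace(a) - trace(b^-2 a b) = -x^2*y^2*z + x^3*y + x*y^3 + x*y*z^2 - 4*x*y + z
trace(a^-3 b^-2 a b) = trace(a^-2 b^-2 a b)*trace(a) - trace(a^-2 b^-2 a b a) = -x^3*y^2*z + x^4*y + x^2*y^3 + x^2*y*z^2 + x*y^2*z - 5*x^2*y - y^3 - y*z^2 + x*z + 3*y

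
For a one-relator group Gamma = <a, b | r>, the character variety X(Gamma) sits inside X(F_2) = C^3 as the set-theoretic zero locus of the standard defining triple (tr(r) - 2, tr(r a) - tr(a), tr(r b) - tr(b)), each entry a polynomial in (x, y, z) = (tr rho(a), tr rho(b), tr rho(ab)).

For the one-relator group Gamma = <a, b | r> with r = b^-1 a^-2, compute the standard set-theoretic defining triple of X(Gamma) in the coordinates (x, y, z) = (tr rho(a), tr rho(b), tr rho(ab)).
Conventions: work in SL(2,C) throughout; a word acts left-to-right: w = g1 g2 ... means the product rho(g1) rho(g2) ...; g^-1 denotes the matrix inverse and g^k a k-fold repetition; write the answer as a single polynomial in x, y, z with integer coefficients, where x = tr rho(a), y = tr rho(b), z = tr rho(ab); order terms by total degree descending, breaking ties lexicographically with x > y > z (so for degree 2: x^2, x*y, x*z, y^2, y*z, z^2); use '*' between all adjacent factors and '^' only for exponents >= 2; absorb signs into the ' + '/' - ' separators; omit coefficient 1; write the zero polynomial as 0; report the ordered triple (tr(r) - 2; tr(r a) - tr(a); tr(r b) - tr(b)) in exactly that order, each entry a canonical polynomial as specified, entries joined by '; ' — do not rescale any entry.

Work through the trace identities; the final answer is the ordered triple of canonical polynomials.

trace(a^-1) = trace(a) = x
trace(a^-1 b) = trace(b) * trace(a) - trace(b a)   [inverse elimination on a] = x*y - z
trace(a^-1 b^-1) = trace(a^-1) * trace(b) - trace(a^-1 b)   [inverse elimination on b] = z
trace(b^-1 a^-2) = trace(a^-1 b^-1) * trace(a) - trace(a^-1 b^-1 a)   [inverse elimination on a] = x*z - y
trace(a^-2) = trace(a^-1) * trace(a) - trace(1) = x^2 - 2
assemble the triple (trace(r) - 2; trace(r a) - x; trace(r b) - y)

x*z - y - 2; -x + z; x^2 - y - 2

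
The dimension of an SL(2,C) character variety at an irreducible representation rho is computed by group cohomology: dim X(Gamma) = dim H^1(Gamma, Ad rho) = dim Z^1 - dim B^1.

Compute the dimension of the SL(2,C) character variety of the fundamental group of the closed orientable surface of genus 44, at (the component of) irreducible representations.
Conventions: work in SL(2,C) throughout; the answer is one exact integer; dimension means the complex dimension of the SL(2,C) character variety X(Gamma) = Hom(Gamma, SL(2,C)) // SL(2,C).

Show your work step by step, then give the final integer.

Gamma = pi_1(Sigma_44) = < a_1, b_1, ..., a_44, b_44 | prod [a_i, b_i] > has 2g = 88 generators and 1 relator.
Unconstrained cocycle data is one sl_2 vector per generator (264 dimensions), cut by the relator condition d_2(z) = 0.
At an irreducible rho, H^2 = coker(d_2) vanishes (Poincare duality: H^2 is dual to H^0 = invariants = 0), so d_2 is surjective onto sl_2 and dim Z^1 = 264 - 3 = 261.
dim B^1 = 3 (coboundaries, injective at irreducible rho).
dim X = dim H^1 = 261 - 3 = 258.

258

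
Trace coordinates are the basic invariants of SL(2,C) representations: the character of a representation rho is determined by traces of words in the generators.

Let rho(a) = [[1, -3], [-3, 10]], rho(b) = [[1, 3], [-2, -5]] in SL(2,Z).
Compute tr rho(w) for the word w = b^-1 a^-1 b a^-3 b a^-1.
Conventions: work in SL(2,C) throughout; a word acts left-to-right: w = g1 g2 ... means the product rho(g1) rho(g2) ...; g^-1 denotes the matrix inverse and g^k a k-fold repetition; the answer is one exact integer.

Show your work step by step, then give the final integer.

rho(b^-1) = [[-5, -3], [2, 1]]
... * rho(a^-1) = [[10, 3], [3, 1]]  ->  [[-59, -18], [23, 7]]
... * rho(b) = [[1, 3], [-2, -5]]  ->  [[-23, -87], [9, 34]]
... * rho(a^-1) = [[10, 3], [3, 1]]  ->  [[-491, -156], [192, 61]]
... * rho(a^-1) = [[10, 3], [3, 1]]  ->  [[-5378, -1629], [2103, 637]]
... * rho(a^-1) = [[10, 3], [3, 1]]  ->  [[-58667, -17763], [22941, 6946]]
... * rho(b) = [[1, 3], [-2, -5]]  ->  [[-23141, -87186], [9049, 34093]]
... * rho(a^-1) = [[10, 3], [3, 1]]  ->  [[-492968, -156609], [192769, 61240]]
tr = -492968 + 61240 = -431728

-431728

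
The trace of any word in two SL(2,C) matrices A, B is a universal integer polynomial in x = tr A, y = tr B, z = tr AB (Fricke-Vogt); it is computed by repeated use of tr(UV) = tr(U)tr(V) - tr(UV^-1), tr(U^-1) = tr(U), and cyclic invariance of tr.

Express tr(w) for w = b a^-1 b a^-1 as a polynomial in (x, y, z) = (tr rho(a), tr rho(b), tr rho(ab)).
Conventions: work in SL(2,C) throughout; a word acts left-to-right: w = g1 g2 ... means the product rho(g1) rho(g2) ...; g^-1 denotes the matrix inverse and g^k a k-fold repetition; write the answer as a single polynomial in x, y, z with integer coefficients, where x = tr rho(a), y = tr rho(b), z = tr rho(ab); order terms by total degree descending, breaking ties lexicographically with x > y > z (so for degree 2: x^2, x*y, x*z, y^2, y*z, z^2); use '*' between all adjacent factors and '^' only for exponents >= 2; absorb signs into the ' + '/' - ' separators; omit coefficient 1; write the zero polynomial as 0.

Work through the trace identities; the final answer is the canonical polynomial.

tr(b^2) = tr(b) * tr(b) - tr(1) = y^2 - 2
tr(b^2 a) = tr(b) * tr(a b) - tr(a) = y*z - x
tr(b a^-1 b) = tr(b^2) * tr(a) - tr(b^2 a) = x*y^2 - y*z - x
tr(b a b a) = tr(a b) * tr(a b) - tr(1)   [split at repeated a] = z^2 - 2
tr(b a^-1 b a) = tr(b a b) * tr(a) - tr(b a b a) = x*y*z - x^2 - z^2 + 2
tr(b a^-1 b a^-1) = tr(b a^-1 b) * tr(a) - tr(b a^-1 b a) = x^2*y^2 - 2*x*y*z + z^2 - 2

x^2*y^2 - 2*x*y*z + z^2 - 2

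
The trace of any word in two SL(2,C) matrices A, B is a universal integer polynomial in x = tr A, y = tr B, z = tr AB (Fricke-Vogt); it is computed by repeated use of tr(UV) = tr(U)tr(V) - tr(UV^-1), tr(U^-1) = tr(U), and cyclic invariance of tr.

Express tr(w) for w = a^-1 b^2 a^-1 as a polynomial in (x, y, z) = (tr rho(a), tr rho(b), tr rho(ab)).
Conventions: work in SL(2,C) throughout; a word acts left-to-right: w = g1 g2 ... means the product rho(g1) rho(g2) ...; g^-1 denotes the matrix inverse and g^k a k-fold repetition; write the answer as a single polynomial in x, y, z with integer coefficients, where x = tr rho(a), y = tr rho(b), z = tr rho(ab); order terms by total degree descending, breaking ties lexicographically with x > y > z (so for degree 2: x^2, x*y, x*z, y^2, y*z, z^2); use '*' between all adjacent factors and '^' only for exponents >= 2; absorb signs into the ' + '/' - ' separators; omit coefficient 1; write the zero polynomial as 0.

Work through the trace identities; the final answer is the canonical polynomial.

trace(b^2) = trace(b)*trace(b) - trace(1)  (reduce the b square) = y^2 - 2
trace(b^2 a) = trace(b)*trace(a b) - trace(a)  (reduce the b square) = y*z - x
trace(b^2 a^-1) = trace(b^2)*trace(a) - trace(b^2 a)  (eliminate a^-1) = x*y^2 - y*z - x
trace(a^-1 b^2 a^-1) = trace(b^2 a^-1)*trace(a) - trace(b^2)  (eliminate a^-1) = x^2*y^2 - x*y*z - x^2 - y^2 + 2

x^2*y^2 - x*y*z - x^2 - y^2 + 2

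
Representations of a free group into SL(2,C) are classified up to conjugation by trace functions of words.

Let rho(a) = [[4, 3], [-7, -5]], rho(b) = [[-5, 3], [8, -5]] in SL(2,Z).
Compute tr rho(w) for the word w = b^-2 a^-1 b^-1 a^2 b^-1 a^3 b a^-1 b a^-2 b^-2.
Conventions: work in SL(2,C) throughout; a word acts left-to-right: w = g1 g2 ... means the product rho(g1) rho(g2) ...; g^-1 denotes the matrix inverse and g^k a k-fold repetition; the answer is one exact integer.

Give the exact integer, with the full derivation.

633179

rho(b^-1) = [[-5, -3], [-8, -5]]
... * rho(b^-1) = [[-5, -3], [-8, -5]]  ->  [[49, 30], [80, 49]]
... * rho(a^-1) = [[-5, -3], [7, 4]]  ->  [[-35, -27], [-57, -44]]
... * rho(b^-1) = [[-5, -3], [-8, -5]]  ->  [[391, 240], [637, 391]]
... * rho(a) = [[4, 3], [-7, -5]]  ->  [[-116, -27], [-189, -44]]
... * rho(a) = [[4, 3], [-7, -5]]  ->  [[-275, -213], [-448, -347]]
... * rho(b^-1) = [[-5, -3], [-8, -5]]  ->  [[3079, 1890], [5016, 3079]]
... * rho(a) = [[4, 3], [-7, -5]]  ->  [[-914, -213], [-1489, -347]]
... * rho(a) = [[4, 3], [-7, -5]]  ->  [[-2165, -1677], [-3527, -2732]]
... * rho(a) = [[4, 3], [-7, -5]]  ->  [[3079, 1890], [5016, 3079]]
... * rho(b) = [[-5, 3], [8, -5]]  ->  [[-275, -213], [-448, -347]]
... * rho(a^-1) = [[-5, -3], [7, 4]]  ->  [[-116, -27], [-189, -44]]
... * rho(b) = [[-5, 3], [8, -5]]  ->  [[364, -213], [593, -347]]
... * rho(a^-1) = [[-5, -3], [7, 4]]  ->  [[-3311, -1944], [-5394, -3167]]
... * rho(a^-1) = [[-5, -3], [7, 4]]  ->  [[2947, 2157], [4801, 3514]]
... * rho(b^-1) = [[-5, -3], [-8, -5]]  ->  [[-31991, -19626], [-52117, -31973]]
... * rho(b^-1) = [[-5, -3], [-8, -5]]  ->  [[316963, 194103], [516369, 316216]]
tr = 316963 + 316216 = 633179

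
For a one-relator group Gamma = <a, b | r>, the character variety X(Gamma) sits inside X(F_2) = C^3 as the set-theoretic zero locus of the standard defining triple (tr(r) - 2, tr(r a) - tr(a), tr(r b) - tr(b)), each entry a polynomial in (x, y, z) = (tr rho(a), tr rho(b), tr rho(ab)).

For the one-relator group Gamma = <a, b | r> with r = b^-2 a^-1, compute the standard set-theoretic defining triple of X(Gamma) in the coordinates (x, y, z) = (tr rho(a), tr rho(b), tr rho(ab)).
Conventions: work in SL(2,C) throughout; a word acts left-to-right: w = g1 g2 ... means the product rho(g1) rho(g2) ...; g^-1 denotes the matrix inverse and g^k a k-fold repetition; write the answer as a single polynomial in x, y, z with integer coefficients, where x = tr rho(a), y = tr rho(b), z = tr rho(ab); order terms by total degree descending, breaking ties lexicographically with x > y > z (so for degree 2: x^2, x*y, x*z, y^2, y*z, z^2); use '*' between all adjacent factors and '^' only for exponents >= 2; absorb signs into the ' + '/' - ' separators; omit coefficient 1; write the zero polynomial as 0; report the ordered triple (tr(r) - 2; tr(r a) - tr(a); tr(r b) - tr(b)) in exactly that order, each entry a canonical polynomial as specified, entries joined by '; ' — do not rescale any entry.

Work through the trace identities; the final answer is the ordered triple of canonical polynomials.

y*z - x - 2; y^2 - x - 2; -y + z

tr(a^-1) = tr(a) = x
tr(a^-1 b) = tr(b) tr(a) - tr(b a) = x*y - z
tr(a^-1 b^-1) = tr(a^-1) tr(b) - tr(a^-1 b) = z
tr(b^-2 a^-1) = tr(a^-1 b^-1) tr(b) - tr(a^-1) = y*z - x
tr(b^-2) = tr(b^-1) tr(b) - tr(1)   [inverse elimination on b] = y^2 - 2
assemble the triple (tr(r) - 2; tr(r a) - x; tr(r b) - y)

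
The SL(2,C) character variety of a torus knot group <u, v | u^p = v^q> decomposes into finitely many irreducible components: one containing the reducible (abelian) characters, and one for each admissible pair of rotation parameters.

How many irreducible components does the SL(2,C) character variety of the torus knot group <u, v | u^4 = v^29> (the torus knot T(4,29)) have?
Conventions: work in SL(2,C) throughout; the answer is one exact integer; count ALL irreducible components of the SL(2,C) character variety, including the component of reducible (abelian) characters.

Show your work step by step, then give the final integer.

43

Gamma = < u, v | u^4 = v^29 > (torus knot T(4,29)); the central element u^4 = v^29 acts as +I or -I in any irreducible SL(2,C) representation.
This locks tr(u) to 2*cos(pi*alpha/4), alpha in 1..3, and tr(v) to 2*cos(pi*beta/29), beta in 1..28, on each component of irreducible characters.
Consistency of u^4 = (-1)^alpha I with v^29 = (-1)^beta I forces alpha = beta (mod 2).
Counting: 2 odd alphas x 14 odd betas + 1 even alphas x 14 even betas = 28 + 14 = 42.
That is 42 components of irreducible characters, and with the reducible (abelian) component the total is 43.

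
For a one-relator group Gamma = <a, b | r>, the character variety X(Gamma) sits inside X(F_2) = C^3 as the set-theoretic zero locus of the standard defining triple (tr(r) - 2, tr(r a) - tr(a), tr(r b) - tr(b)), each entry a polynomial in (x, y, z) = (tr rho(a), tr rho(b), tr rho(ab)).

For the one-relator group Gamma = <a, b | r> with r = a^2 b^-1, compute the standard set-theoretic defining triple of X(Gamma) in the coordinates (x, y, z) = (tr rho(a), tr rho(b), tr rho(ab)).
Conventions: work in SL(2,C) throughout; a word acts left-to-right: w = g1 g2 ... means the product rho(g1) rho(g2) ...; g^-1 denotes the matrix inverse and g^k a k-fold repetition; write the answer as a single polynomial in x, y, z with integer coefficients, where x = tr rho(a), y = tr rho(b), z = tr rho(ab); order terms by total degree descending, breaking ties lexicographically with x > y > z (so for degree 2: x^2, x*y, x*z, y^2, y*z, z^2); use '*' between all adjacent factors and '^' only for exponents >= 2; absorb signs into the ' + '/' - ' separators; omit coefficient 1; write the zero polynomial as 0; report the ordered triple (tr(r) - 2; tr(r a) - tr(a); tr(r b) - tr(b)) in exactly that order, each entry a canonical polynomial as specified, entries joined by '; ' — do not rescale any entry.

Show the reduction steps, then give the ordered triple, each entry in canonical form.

x^2*y - x*z - y - 2; x^3*y - x^2*z - 2*x*y - x + z; x^2 - y - 2

trace(a^2) = trace(a) * trace(a) - trace(1) = x^2 - 2
trace(a^2 b) = trace(a) * trace(b a) - trace(b) = x*z - y
trace(a^2 b^-1) = trace(a^2) * trace(b) - trace(a^2 b) = x^2*y - x*z - y
trace(a^3) = trace(a) * trace(a^2) - trace(a) = x^3 - 3*x
trace(a^3 b) = trace(a) * trace(a b a) - trace(a b) = x^2*z - x*y - z
trace(a^2 b^-1 a) = trace(a^3) * trace(b) - trace(a^3 b) = x^3*y - x^2*z - 2*x*y + z
assemble the triple (trace(r) - 2; trace(r a) - x; trace(r b) - y)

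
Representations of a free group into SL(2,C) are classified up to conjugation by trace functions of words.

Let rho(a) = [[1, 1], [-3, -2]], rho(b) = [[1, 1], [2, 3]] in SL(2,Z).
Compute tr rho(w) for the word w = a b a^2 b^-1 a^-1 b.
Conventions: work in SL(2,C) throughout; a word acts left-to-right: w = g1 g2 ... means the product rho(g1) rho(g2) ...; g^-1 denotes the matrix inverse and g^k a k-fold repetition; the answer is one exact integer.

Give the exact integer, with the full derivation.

152

rho(a) = [[1, 1], [-3, -2]]
... * rho(b) = [[1, 1], [2, 3]]  ->  [[3, 4], [-7, -9]]
... * rho(a) = [[1, 1], [-3, -2]]  ->  [[-9, -5], [20, 11]]
... * rho(a) = [[1, 1], [-3, -2]]  ->  [[6, 1], [-13, -2]]
... * rho(b^-1) = [[3, -1], [-2, 1]]  ->  [[16, -5], [-35, 11]]
... * rho(a^-1) = [[-2, -1], [3, 1]]  ->  [[-47, -21], [103, 46]]
... * rho(b) = [[1, 1], [2, 3]]  ->  [[-89, -110], [195, 241]]
tr = -89 + 241 = 152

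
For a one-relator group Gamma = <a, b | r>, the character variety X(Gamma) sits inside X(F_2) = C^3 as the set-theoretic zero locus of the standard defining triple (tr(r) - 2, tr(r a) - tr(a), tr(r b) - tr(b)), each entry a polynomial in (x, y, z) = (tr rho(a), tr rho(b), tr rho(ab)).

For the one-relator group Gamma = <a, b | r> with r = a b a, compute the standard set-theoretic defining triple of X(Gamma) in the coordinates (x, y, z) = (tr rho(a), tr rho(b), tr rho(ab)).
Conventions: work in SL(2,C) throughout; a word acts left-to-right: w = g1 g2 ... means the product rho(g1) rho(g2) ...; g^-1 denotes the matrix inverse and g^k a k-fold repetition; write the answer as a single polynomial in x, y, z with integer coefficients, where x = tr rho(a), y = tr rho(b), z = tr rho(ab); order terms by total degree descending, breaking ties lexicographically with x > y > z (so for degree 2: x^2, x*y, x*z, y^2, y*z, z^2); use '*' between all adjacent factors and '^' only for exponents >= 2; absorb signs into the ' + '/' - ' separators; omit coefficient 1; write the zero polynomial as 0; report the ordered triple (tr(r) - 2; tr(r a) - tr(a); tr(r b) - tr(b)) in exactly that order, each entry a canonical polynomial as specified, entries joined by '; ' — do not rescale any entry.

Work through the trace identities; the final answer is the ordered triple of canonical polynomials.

trace(a b a) = trace(a) trace(b a) - trace(b)  (reduce the a square) = x*z - y
trace(a b a^2) = trace(a) trace(a b a) - trace(a b) = x^2*z - x*y - z
trace(a b a b) = trace(a b) trace(a b) - trace(1)   [split at a repeated a] = z^2 - 2
assemble the triple (trace(r) - 2; trace(r a) - x; trace(r b) - y)

x*z - y - 2; x^2*z - x*y - x - z; z^2 - y - 2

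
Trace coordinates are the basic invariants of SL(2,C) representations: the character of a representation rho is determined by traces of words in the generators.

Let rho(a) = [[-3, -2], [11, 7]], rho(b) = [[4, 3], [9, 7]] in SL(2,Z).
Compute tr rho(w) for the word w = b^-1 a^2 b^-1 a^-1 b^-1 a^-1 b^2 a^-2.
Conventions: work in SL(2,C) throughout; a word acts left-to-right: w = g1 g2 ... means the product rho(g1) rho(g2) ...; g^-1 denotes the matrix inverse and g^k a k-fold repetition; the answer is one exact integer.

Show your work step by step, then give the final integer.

55629269

rho(b^-1) = [[7, -3], [-9, 4]]
... * rho(a) = [[-3, -2], [11, 7]]  ->  [[-54, -35], [71, 46]]
... * rho(a) = [[-3, -2], [11, 7]]  ->  [[-223, -137], [293, 180]]
... * rho(b^-1) = [[7, -3], [-9, 4]]  ->  [[-328, 121], [431, -159]]
... * rho(a^-1) = [[7, 2], [-11, -3]]  ->  [[-3627, -1019], [4766, 1339]]
... * rho(b^-1) = [[7, -3], [-9, 4]]  ->  [[-16218, 6805], [21311, -8942]]
... * rho(a^-1) = [[7, 2], [-11, -3]]  ->  [[-188381, -52851], [247539, 69448]]
... * rho(b) = [[4, 3], [9, 7]]  ->  [[-1229183, -935100], [1615188, 1228753]]
... * rho(b) = [[4, 3], [9, 7]]  ->  [[-13332632, -10233249], [17519529, 13446835]]
... * rho(a^-1) = [[7, 2], [-11, -3]]  ->  [[19237315, 4034483], [-25278482, -5301447]]
... * rho(a^-1) = [[7, 2], [-11, -3]]  ->  [[90281892, 26371181], [-118633457, -34652623]]
tr = 90281892 + -34652623 = 55629269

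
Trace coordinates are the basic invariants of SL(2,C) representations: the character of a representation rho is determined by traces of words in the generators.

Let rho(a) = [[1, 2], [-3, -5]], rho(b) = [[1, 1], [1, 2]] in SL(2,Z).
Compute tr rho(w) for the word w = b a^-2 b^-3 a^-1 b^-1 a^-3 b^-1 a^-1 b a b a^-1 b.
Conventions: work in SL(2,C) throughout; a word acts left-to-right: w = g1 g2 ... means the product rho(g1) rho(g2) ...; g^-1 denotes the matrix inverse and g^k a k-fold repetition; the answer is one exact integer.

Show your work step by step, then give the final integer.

846668

rho(b) = [[1, 1], [1, 2]]
... * rho(a^-1) = [[-5, -2], [3, 1]]  ->  [[-2, -1], [1, 0]]
... * rho(a^-1) = [[-5, -2], [3, 1]]  ->  [[7, 3], [-5, -2]]
... * rho(b^-1) = [[2, -1], [-1, 1]]  ->  [[11, -4], [-8, 3]]
... * rho(b^-1) = [[2, -1], [-1, 1]]  ->  [[26, -15], [-19, 11]]
... * rho(b^-1) = [[2, -1], [-1, 1]]  ->  [[67, -41], [-49, 30]]
... * rho(a^-1) = [[-5, -2], [3, 1]]  ->  [[-458, -175], [335, 128]]
... * rho(b^-1) = [[2, -1], [-1, 1]]  ->  [[-741, 283], [542, -207]]
... * rho(a^-1) = [[-5, -2], [3, 1]]  ->  [[4554, 1765], [-3331, -1291]]
... * rho(a^-1) = [[-5, -2], [3, 1]]  ->  [[-17475, -7343], [12782, 5371]]
... * rho(a^-1) = [[-5, -2], [3, 1]]  ->  [[65346, 27607], [-47797, -20193]]
... * rho(b^-1) = [[2, -1], [-1, 1]]  ->  [[103085, -37739], [-75401, 27604]]
... * rho(a^-1) = [[-5, -2], [3, 1]]  ->  [[-628642, -243909], [459817, 178406]]
... * rho(b) = [[1, 1], [1, 2]]  ->  [[-872551, -1116460], [638223, 816629]]
... * rho(a) = [[1, 2], [-3, -5]]  ->  [[2476829, 3837198], [-1811664, -2806699]]
... * rho(b) = [[1, 1], [1, 2]]  ->  [[6314027, 10151225], [-4618363, -7425062]]
... * rho(a^-1) = [[-5, -2], [3, 1]]  ->  [[-1116460, -2476829], [816629, 1811664]]
... * rho(b) = [[1, 1], [1, 2]]  ->  [[-3593289, -6070118], [2628293, 4439957]]
tr = -3593289 + 4439957 = 846668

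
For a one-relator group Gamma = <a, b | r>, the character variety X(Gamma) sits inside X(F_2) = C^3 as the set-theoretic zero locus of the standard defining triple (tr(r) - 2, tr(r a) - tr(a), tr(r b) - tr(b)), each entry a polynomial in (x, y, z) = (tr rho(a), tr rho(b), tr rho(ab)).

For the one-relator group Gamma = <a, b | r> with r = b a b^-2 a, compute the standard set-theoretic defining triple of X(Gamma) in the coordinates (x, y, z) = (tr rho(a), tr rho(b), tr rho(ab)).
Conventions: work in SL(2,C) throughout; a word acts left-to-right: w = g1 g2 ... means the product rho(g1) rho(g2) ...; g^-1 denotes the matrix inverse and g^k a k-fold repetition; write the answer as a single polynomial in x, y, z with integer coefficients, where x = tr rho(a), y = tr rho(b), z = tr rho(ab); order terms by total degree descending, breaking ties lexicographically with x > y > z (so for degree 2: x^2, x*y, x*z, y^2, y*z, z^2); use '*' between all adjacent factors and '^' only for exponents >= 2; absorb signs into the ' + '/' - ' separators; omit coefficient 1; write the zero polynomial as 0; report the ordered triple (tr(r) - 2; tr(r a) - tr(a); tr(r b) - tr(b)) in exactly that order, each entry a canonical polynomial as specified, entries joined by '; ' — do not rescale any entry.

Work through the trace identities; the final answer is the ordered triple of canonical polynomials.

x*y^2*z - y^3 - y*z^2 - x*z + 3*y - 2; x^2*y^2*z - x*y^3 - x*y*z^2 - x^2*z + 2*x*y - x + z; x*y^3*z - x^2*y^2 - y^4 - y^2*z^2 + x^2 + 4*y^2 - y - 2

apply: trace(a b a) = trace(a) * trace(b a) - trace(b)   [square of a] = x*z - y
trace(a b a b) = trace(a b) * trace(a b) - trace(1)   [split at a repeated a] = z^2 - 2
trace(a b a b^-1) = trace(a b a) * trace(b) - trace(a b a b)   [inverse elimination on b] = x*y*z - y^2 - z^2 + 2
trace(b a b^-2 a) = trace(a b a b^-1) * trace(b) - trace(a b a)   [inverse elimination on b] = x*y^2*z - y^3 - y*z^2 - x*z + 3*y
trace(a^2 b a) = trace(a) * trace(a b a) - trace(a b)  (reduce the a square) = x^2*z - x*y - z
trace(b a b) = trace(b) * trace(a b) - trace(a)  (reduce the b square) = y*z - x
trace(a^2 b a b) = trace(a) * trace(b a b a) - trace(b a b)  (reduce the a square) = x*z^2 - y*z - x
use: trace(a^2 b a b^-1) = trace(a^2 b a) * trace(b) - trace(a^2 b a b)  (eliminate b^-1) = x^2*y*z - x*y^2 - x*z^2 + x
trace(b a b^-2 a^2) = trace(a^2 b a b^-1) * trace(b) - trace(a^2 b a)  (eliminate b^-1) = x^2*y^2*z - x*y^3 - x*y*z^2 - x^2*z + 2*x*y + z
trace(a^2) = trace(a) * trace(a) - trace(1) = x^2 - 2
trace(a b^2 a) = trace(b) * trace(a^2 b) - trace(a^2) = x*y*z - x^2 - y^2 + 2
trace(a b^2 a b) = trace(b) * trace(a b a b) - trace(a b a) = y*z^2 - x*z - y
use: trace(b^-1 a b^2 a) = trace(a b^2 a) * trace(b) - trace(a b^2 a b) = x*y^2*z - x^2*y - y^3 - y*z^2 + x*z + 3*y
use: trace(b a b^-2 a b) = trace(b^-1 a b^2 a) * trace(b) - trace(b^-1 a b^2 a b) = x*y^3*z - x^2*y^2 - y^4 - y^2*z^2 + x^2 + 4*y^2 - 2
assemble the triple (trace(r) - 2; trace(r a) - x; trace(r b) - y)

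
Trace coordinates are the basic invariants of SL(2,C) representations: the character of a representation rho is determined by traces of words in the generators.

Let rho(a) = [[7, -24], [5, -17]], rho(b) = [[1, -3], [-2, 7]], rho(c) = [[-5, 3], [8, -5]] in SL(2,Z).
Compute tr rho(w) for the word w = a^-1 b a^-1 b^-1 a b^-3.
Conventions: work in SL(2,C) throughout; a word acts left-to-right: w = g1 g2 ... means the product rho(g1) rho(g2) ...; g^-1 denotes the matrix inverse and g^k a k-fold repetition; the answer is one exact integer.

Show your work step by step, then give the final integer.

206

rho(a^-1) = [[-17, 24], [-5, 7]]
... * rho(b) = [[1, -3], [-2, 7]]  ->  [[-65, 219], [-19, 64]]
... * rho(a^-1) = [[-17, 24], [-5, 7]]  ->  [[10, -27], [3, -8]]
... * rho(b^-1) = [[7, 3], [2, 1]]  ->  [[16, 3], [5, 1]]
... * rho(a) = [[7, -24], [5, -17]]  ->  [[127, -435], [40, -137]]
... * rho(b^-1) = [[7, 3], [2, 1]]  ->  [[19, -54], [6, -17]]
... * rho(b^-1) = [[7, 3], [2, 1]]  ->  [[25, 3], [8, 1]]
... * rho(b^-1) = [[7, 3], [2, 1]]  ->  [[181, 78], [58, 25]]
tr = 181 + 25 = 206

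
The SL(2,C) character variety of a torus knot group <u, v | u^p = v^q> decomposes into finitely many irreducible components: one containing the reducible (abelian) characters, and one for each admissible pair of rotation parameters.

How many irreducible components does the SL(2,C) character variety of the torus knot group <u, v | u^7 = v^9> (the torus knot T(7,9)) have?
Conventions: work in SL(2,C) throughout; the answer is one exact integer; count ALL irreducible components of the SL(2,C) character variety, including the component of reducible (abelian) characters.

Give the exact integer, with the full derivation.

In the torus knot group T(7,9), u^7 = v^9 is central, so an irreducible representation sends it to +I or -I (Schur).
On an irreducible component, tr(u) is locked at 2*cos(pi*alpha/7) for some alpha in 1..6, and tr(v) at 2*cos(pi*beta/9) for some beta in 1..8.
The two central values (-1)^alpha I and (-1)^beta I must be the same matrix, so alpha and beta share a parity.
Enumerate parity-matched pairs: 3*4 odd-odd plus 3*4 even-even gives 24.
components with irreducible characters: 24; plus the single component of reducible (abelian) characters: total 25.

25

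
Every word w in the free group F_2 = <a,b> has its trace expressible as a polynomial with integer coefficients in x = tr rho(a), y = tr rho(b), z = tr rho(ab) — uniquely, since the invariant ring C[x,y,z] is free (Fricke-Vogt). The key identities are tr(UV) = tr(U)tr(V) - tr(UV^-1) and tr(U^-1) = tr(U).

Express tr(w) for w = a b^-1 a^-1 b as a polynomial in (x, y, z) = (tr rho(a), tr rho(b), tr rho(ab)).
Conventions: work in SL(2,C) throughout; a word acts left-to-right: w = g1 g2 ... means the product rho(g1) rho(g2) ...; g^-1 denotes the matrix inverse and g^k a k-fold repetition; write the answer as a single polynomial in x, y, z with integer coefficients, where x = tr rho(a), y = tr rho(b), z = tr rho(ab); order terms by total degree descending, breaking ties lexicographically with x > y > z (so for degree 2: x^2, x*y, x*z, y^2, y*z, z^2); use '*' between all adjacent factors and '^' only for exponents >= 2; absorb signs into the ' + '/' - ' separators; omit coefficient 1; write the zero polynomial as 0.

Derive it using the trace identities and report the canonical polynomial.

-x*y*z + x^2 + y^2 + z^2 - 2

next, tr(b a b) = tr(b) * tr(a b) - tr(a) = y*z - x
next, tr(b a b a) = tr(b a) * tr(b a) - tr(1)   [split at repeated b] = z^2 - 2
tr(a^-1 b a b) = tr(b a b) * tr(a) - tr(b a b a) = x*y*z - x^2 - z^2 + 2
and tr(a b^-1 a^-1 b) = tr(a^-1 b a) * tr(b) - tr(a^-1 b a b) = -x*y*z + x^2 + y^2 + z^2 - 2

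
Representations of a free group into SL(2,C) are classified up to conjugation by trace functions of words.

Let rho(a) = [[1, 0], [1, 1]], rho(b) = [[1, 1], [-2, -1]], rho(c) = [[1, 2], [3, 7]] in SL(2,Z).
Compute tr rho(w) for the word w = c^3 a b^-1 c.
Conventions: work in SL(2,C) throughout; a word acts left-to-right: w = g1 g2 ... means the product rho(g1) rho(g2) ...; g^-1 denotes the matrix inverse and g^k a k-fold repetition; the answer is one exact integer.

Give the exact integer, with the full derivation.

-929

rho(c) = [[1, 2], [3, 7]]
... * rho(c) = [[1, 2], [3, 7]]  ->  [[7, 16], [24, 55]]
... * rho(c) = [[1, 2], [3, 7]]  ->  [[55, 126], [189, 433]]
... * rho(a) = [[1, 0], [1, 1]]  ->  [[181, 126], [622, 433]]
... * rho(b^-1) = [[-1, -1], [2, 1]]  ->  [[71, -55], [244, -189]]
... * rho(c) = [[1, 2], [3, 7]]  ->  [[-94, -243], [-323, -835]]
tr = -94 + -835 = -929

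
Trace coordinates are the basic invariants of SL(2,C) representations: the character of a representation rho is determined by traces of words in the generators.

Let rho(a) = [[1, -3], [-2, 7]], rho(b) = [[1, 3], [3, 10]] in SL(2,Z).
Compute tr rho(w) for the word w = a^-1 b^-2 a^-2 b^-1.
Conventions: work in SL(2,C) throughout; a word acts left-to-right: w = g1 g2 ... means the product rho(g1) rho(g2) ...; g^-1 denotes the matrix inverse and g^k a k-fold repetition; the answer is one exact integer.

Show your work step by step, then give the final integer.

rho(a^-1) = [[7, 3], [2, 1]]
... * rho(b^-1) = [[10, -3], [-3, 1]]  ->  [[61, -18], [17, -5]]
... * rho(b^-1) = [[10, -3], [-3, 1]]  ->  [[664, -201], [185, -56]]
... * rho(a^-1) = [[7, 3], [2, 1]]  ->  [[4246, 1791], [1183, 499]]
... * rho(a^-1) = [[7, 3], [2, 1]]  ->  [[33304, 14529], [9279, 4048]]
... * rho(b^-1) = [[10, -3], [-3, 1]]  ->  [[289453, -85383], [80646, -23789]]
tr = 289453 + -23789 = 265664

265664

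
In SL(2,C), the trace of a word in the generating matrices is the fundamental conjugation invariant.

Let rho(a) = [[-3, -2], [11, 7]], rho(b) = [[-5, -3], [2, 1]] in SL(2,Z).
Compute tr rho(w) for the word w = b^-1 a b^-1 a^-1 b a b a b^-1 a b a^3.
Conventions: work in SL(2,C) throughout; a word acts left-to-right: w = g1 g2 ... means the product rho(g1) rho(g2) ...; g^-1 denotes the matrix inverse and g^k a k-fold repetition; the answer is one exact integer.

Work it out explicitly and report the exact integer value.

2702

rho(b^-1) = [[1, 3], [-2, -5]]
... * rho(a) = [[-3, -2], [11, 7]]  ->  [[30, 19], [-49, -31]]
... * rho(b^-1) = [[1, 3], [-2, -5]]  ->  [[-8, -5], [13, 8]]
... * rho(a^-1) = [[7, 2], [-11, -3]]  ->  [[-1, -1], [3, 2]]
... * rho(b) = [[-5, -3], [2, 1]]  ->  [[3, 2], [-11, -7]]
... * rho(a) = [[-3, -2], [11, 7]]  ->  [[13, 8], [-44, -27]]
... * rho(b) = [[-5, -3], [2, 1]]  ->  [[-49, -31], [166, 105]]
... * rho(a) = [[-3, -2], [11, 7]]  ->  [[-194, -119], [657, 403]]
... * rho(b^-1) = [[1, 3], [-2, -5]]  ->  [[44, 13], [-149, -44]]
... * rho(a) = [[-3, -2], [11, 7]]  ->  [[11, 3], [-37, -10]]
... * rho(b) = [[-5, -3], [2, 1]]  ->  [[-49, -30], [165, 101]]
... * rho(a) = [[-3, -2], [11, 7]]  ->  [[-183, -112], [616, 377]]
... * rho(a) = [[-3, -2], [11, 7]]  ->  [[-683, -418], [2299, 1407]]
... * rho(a) = [[-3, -2], [11, 7]]  ->  [[-2549, -1560], [8580, 5251]]
tr = -2549 + 5251 = 2702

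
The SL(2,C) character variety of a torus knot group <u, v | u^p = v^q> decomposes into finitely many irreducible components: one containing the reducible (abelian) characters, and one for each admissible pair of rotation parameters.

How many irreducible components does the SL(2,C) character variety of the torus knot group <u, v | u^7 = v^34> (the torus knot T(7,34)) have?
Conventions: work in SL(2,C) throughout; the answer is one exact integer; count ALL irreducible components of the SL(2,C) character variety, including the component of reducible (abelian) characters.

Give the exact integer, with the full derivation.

100

In the torus knot group T(7,34), u^7 = v^34 is central, so an irreducible representation sends it to +I or -I (Schur).
On an irreducible component, tr(u) is locked at 2*cos(pi*alpha/7) for some alpha in 1..6, and tr(v) at 2*cos(pi*beta/34) for some beta in 1..33.
u^7 = (-1)^alpha I and v^34 = (-1)^beta I must agree, so alpha and beta have equal parity.
count pairs: odd alpha (3 choices) x odd beta (17), plus even alpha (3) x even beta (16): 3*17 + 3*16 = 99.
Total: 99 irreducible-character components + 1 reducible (abelian) component = 100.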